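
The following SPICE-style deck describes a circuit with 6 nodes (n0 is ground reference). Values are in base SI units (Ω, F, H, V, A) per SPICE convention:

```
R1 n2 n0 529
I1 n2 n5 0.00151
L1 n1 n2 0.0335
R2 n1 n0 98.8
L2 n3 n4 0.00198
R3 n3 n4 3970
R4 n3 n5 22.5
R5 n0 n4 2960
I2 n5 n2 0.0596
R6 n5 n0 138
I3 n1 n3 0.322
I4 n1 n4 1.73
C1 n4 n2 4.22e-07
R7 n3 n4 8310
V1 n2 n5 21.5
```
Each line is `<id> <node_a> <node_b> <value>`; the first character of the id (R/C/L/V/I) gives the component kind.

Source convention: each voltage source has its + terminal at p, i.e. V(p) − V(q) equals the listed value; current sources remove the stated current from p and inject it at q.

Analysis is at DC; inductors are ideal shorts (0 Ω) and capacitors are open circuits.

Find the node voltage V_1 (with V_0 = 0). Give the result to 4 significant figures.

MNA unknowns: 5 node voltages V₁..V_5 plus 3 source currents (L1, L2, V1)
R1: Y=0.001890 on G[2,0]
I1: z[2]−=0.00151, z[5]+=0.00151
L1: row V1−V2=0, i_L1 at 1,2
R2: Y=0.01012 on G[1,0]
L2: row V3−V4=0, i_L2 at 3,4
R3: Y=0.0002519 on G[3,4]
R4: Y=0.04444 on G[3,5]
R5: Y=0.0003378 on G[0,4]
I2: z[5]−=0.0596, z[2]+=0.0596
R6: Y=0.007246 on G[5,0]
I3: z[1]−=0.322, z[3]+=0.322
I4: z[1]−=1.73, z[4]+=1.73
C1: Y=0.000 on G[4,2]
R7: Y=0.0001203 on G[3,4]
V1: row V2−V5=21.5, i_V1 at 2,5
solve → V1=7.529, V2=7.529, V3=31.96, V4=31.96, V5=-13.97
aux → i_L1=-2.128, i_L2=-1.719, i_V1=-2.084

7.529 V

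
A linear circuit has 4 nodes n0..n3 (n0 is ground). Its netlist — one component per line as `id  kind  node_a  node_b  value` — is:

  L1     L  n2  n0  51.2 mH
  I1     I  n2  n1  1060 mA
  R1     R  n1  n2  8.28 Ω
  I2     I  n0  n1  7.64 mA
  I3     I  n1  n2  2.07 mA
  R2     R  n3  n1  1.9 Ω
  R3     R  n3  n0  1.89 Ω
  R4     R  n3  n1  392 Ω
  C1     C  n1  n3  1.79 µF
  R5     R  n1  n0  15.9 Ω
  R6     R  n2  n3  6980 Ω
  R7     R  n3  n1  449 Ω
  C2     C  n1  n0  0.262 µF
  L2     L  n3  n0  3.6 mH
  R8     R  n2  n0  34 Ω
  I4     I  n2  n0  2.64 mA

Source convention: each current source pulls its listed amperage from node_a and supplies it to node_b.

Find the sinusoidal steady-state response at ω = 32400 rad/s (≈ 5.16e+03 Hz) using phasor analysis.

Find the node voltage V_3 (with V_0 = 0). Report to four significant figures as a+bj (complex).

0.3027-0.003494j V

Apply KCL at each of the 3 non-ground nodes and solve the resulting linear system.
Node n1: branches {I1, R1, I2, I3, R2, R4, C1, R5, R7, C2} → V_1 = 0.6015-0.04448j
Node n2: branches {L1, I1, R1, I3, R6, R8, I4} → V_2 = -6.571-0.06209j
Node n3: branches {R2, R3, R4, C1, R6, R7, L2} → V_3 = 0.3027-0.003494j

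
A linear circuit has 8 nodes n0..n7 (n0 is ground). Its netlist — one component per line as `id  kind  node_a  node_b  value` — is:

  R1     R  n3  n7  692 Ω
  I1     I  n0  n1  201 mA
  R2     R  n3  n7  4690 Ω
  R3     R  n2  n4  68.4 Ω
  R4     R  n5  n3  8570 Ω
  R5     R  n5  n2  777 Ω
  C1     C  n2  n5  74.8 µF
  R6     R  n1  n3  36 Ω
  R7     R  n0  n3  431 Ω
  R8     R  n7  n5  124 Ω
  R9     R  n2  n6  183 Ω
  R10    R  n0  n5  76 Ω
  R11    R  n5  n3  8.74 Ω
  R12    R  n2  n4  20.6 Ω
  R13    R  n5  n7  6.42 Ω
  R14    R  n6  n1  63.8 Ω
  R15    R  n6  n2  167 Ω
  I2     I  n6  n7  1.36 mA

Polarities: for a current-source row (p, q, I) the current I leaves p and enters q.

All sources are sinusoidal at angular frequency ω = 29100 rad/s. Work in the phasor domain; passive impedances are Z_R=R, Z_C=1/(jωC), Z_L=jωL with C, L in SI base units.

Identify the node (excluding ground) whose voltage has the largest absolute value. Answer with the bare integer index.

Apply KCL at each of the 7 non-ground nodes and solve the resulting linear system.
Node n1: branches {I1, R6, R14} → V_1 = 19.51-0.004428j
Node n2: branches {R3, R5, C1, R9, R12, R15} → V_2 = 12.83-0.01992j
Node n3: branches {R1, R2, R4, R6, R7, R11} → V_3 = 13.89-0.0007376j
Node n4: branches {R3, R12} → V_4 = 12.83-0.01992j
Node n5: branches {R4, R5, C1, R8, R10, R11, R13} → V_5 = 12.83+0.0001301j
Node n6: branches {R9, R14, R15, I2} → V_6 = 16.64-0.01097j
Node n7: branches {R1, R2, R8, R13, I2} → V_7 = 12.85+0.0001214j

1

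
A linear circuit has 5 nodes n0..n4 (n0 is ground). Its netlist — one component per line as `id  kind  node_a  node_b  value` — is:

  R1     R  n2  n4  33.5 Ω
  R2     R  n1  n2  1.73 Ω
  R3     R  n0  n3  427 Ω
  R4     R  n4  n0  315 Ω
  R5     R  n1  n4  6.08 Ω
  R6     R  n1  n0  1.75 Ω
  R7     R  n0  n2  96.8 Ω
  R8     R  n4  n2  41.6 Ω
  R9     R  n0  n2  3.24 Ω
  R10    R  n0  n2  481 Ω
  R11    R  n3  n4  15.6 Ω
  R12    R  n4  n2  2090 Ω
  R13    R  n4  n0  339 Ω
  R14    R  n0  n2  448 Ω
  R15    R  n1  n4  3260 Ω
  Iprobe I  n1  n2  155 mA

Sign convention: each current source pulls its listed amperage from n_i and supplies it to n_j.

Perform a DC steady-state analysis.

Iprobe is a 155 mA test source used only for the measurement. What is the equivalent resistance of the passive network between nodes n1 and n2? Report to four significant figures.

Element admittances at DC:
  Y(R1) = 0.02985 S between n2,n4
  Y(R2) = 0.5780 S between n1,n2
  Y(R3) = 0.002342 S between n0,n3
  Y(R4) = 0.003175 S between n4,n0
  Y(R5) = 0.1645 S between n1,n4
  Y(R6) = 0.5714 S between n1,n0
  Y(R7) = 0.01033 S between n0,n2
  Y(R8) = 0.02404 S between n4,n2
  Y(R9) = 0.3086 S between n0,n2
  Y(R10) = 0.002079 S between n0,n2
  Y(R11) = 0.06410 S between n3,n4
  Y(R12) = 0.0004785 S between n4,n2
  Y(R13) = 0.002950 S between n4,n0
  Y(R14) = 0.002232 S between n0,n2
  Y(R15) = 0.0003067 S between n1,n4
  Iprobe: injects 0.155 A into n2 (from n1)
Assemble and solve the 4×4 MNA system:
  V(n1)=-0.06766  V(n2)=0.1201  V(n3)=-0.01958  V(n4)=-0.02030

R_eq = 1.211 Ω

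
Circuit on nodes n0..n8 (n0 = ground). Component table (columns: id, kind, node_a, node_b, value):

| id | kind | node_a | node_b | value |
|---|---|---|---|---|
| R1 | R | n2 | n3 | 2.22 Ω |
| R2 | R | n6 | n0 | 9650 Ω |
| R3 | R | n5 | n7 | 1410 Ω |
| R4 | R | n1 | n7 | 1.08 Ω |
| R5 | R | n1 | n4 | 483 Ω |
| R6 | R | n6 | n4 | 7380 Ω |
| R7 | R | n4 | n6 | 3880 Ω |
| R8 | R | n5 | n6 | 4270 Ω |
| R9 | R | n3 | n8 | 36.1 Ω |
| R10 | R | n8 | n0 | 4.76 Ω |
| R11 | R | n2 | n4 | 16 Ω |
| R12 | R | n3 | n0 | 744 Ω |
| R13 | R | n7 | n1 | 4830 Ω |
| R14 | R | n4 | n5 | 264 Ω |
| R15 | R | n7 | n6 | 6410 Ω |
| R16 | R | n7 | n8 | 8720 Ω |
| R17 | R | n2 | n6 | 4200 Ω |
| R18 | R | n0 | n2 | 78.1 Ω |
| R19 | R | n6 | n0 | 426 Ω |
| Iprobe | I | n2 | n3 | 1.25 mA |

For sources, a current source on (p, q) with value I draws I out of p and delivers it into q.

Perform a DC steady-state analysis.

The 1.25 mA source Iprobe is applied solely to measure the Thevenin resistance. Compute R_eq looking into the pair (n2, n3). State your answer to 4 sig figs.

MNA unknowns: 8 node voltages V₁..V_8
R1: Y=0.4505 on G[2,3]
R2: Y=0.0001036 on G[6,0]
R3: Y=0.0007092 on G[5,7]
R4: Y=0.9259 on G[1,7]
R5: Y=0.002070 on G[1,4]
R6: Y=0.0001355 on G[6,4]
R7: Y=0.0002577 on G[4,6]
R8: Y=0.0002342 on G[5,6]
R9: Y=0.02770 on G[3,8]
R10: Y=0.2101 on G[8,0]
R11: Y=0.06250 on G[2,4]
R12: Y=0.001344 on G[3,0]
R13: Y=0.0002070 on G[7,1]
R14: Y=0.003788 on G[4,5]
R15: Y=0.0001560 on G[7,6]
R16: Y=0.0001147 on G[7,8]
R17: Y=0.0002381 on G[2,6]
R18: Y=0.01280 on G[0,2]
R19: Y=0.002347 on G[6,0]
Iprobe: z[2]−=0.00125, z[3]+=0.00125
solve → V1=-0.001610, V2=-0.001782, V3=0.0009388, V4=-0.001764, V5=-0.001679, V6=-0.0005075, V7=-0.001609, V8=0.0001085

R_eq = 2.177 Ω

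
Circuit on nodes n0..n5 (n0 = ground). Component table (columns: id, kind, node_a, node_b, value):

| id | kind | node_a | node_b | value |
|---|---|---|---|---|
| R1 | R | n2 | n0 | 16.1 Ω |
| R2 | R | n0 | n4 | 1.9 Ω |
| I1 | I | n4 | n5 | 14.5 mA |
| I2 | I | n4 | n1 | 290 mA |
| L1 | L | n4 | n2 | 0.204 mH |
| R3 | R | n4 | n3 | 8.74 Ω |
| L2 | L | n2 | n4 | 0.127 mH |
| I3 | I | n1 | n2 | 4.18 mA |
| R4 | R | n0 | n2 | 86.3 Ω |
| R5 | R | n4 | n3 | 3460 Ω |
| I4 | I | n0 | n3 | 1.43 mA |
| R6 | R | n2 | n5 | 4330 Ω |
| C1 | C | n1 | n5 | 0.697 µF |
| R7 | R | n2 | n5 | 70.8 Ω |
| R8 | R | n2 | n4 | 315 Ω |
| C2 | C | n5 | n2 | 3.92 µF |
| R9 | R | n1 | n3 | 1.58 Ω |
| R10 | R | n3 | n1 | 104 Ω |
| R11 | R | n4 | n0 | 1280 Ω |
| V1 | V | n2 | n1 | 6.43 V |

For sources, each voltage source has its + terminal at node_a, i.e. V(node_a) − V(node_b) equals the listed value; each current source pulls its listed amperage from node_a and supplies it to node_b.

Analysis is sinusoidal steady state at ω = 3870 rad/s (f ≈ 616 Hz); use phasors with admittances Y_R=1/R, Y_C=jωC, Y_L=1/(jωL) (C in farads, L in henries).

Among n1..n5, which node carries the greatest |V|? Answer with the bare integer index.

1

Element admittances at ω=3870 rad/s:
  Y(R1) = 0.06211+0.000j S between n2,n0
  Y(R2) = 0.5263+0.000j S between n0,n4
  I1: injects 0.0145 A into n5 (from n4)
  I2: injects 0.29 A into n1 (from n4)
  Y(L1) = 0.000-1.267j S between n4,n2
  Y(R3) = 0.1144+0.000j S between n4,n3
  Y(L2) = 0.000-2.035j S between n2,n4
  I3: injects 0.00418 A into n2 (from n1)
  Y(R4) = 0.01159+0.000j S between n0,n2
  Y(R5) = 0.0002890+0.000j S between n4,n3
  I4: injects 0.00143 A into n3 (from n0)
  Y(R6) = 0.0002309+0.000j S between n2,n5
  Y(C1) = 0.000+0.002697j S between n1,n5
  Y(R7) = 0.01412+0.000j S between n2,n5
  Y(R8) = 0.003175+0.000j S between n2,n4
  Y(C2) = 0.000+0.01517j S between n5,n2
  Y(R9) = 0.6329+0.000j S between n1,n3
  Y(R10) = 0.009615+0.000j S between n3,n1
  Y(R11) = 0.0007813+0.000j S between n4,n0
  V1: constraint V(n2)−V(n1) = 6.43
Assemble and solve the 6×6 MNA system:
  V(n1)=-6.415+0.2469j  V(n2)=0.01473+0.2469j  V(n3)=-5.441+0.2043j  V(n4)=0.0006531-0.03452j  V(n5)=-0.1790-0.7202j
  i(V1)=-0.9141+0.01057j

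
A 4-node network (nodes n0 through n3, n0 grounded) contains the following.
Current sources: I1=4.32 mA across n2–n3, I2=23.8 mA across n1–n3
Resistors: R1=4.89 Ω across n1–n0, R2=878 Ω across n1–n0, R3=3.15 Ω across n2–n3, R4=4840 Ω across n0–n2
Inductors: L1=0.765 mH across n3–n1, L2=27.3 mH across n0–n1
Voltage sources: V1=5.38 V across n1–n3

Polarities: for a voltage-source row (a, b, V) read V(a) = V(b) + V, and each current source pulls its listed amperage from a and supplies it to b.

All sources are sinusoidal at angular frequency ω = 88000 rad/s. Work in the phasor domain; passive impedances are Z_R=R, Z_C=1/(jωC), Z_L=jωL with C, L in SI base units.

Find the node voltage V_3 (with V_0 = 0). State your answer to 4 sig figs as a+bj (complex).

-5.375+1.094e-05j V

Apply KCL at each of the 3 non-ground nodes and solve the resulting linear system.
Node n1: branches {R1, R2, L1, L2, I2, V1} → V_1 = 0.005410+1.094e-05j
Node n2: branches {I1, R3, R4} → V_2 = -5.385+1.093e-05j
Node n3: branches {I1, L1, R3, I2, V1} → V_3 = -5.375+1.094e-05j
Source currents: i(V1)=-0.02491+0.07992j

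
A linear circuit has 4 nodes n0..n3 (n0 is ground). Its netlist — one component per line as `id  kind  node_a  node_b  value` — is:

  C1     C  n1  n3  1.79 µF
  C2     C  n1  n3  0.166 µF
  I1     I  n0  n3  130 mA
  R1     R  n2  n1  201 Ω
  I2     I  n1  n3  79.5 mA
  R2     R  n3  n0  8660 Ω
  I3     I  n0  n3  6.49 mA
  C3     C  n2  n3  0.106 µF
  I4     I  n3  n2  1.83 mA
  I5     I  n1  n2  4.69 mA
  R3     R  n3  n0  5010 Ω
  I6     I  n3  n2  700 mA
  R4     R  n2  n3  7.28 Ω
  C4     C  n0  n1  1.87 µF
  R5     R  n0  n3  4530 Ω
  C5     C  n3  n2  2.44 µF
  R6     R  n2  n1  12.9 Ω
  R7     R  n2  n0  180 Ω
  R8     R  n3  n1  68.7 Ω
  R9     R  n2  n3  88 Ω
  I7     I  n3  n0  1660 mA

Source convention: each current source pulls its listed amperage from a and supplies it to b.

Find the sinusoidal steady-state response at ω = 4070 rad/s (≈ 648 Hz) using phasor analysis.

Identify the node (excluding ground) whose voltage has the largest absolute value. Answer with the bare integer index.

3

MNA unknowns: 3 node voltages V₁..V_3
C1: Y=0.000+0.007285j on G[1,3]
C2: Y=0.000+0.0006756j on G[1,3]
I1: z[0]−=0.13, z[3]+=0.13
R1: Y=0.004975+0.000j on G[2,1]
I2: z[1]−=0.0795, z[3]+=0.0795
R2: Y=0.0001155+0.000j on G[3,0]
I3: z[0]−=0.00649, z[3]+=0.00649
C3: Y=0.000+0.0004314j on G[2,3]
I4: z[3]−=0.00183, z[2]+=0.00183
I5: z[1]−=0.00469, z[2]+=0.00469
R3: Y=0.0001996+0.000j on G[3,0]
I6: z[3]−=0.7, z[2]+=0.7
R4: Y=0.1374+0.000j on G[2,3]
C4: Y=0.000+0.007611j on G[0,1]
R5: Y=0.0002208+0.000j on G[0,3]
C5: Y=0.000+0.009931j on G[3,2]
R6: Y=0.07752+0.000j on G[2,1]
R7: Y=0.005556+0.000j on G[2,0]
R8: Y=0.01456+0.000j on G[3,1]
R9: Y=0.01136+0.000j on G[2,3]
I7: z[3]−=1.66, z[0]+=1.66
solve → V1=-91.69+120.3j, V2=-98.75+114.4j, V3=-111.0+116.3j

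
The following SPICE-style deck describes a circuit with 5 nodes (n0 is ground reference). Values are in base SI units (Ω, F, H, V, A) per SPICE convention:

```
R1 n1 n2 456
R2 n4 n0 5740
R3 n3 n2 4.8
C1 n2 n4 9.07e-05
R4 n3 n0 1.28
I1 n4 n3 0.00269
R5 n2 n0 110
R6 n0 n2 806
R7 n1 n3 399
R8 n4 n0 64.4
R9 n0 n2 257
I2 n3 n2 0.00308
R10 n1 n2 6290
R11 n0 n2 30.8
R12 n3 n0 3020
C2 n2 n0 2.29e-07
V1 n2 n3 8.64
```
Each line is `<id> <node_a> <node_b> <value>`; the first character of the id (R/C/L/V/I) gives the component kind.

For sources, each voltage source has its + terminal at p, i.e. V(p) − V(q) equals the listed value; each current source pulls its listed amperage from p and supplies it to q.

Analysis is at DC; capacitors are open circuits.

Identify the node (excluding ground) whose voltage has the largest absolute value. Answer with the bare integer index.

2

MNA unknowns: 4 node voltages V₁..V_4 plus 1 source current (V1)
R1: Y=0.002193 on G[1,2]
R2: Y=0.0001742 on G[4,0]
R3: Y=0.2083 on G[3,2]
C1: Y=0.000 on G[2,4]
R4: Y=0.7812 on G[3,0]
I1: z[4]−=0.00269, z[3]+=0.00269
R5: Y=0.009091 on G[2,0]
R6: Y=0.001241 on G[0,2]
R7: Y=0.002506 on G[1,3]
R8: Y=0.01553 on G[4,0]
R9: Y=0.003891 on G[0,2]
I2: z[3]−=0.00308, z[2]+=0.00308
R10: Y=0.0001590 on G[1,2]
R11: Y=0.03247 on G[0,2]
R12: Y=0.0003311 on G[3,0]
C2: Y=0.000 on G[2,0]
V1: row V2−V3=8.64, i_V1 at 2,3
solve → V1=3.699, V2=8.156, V3=-0.4838, V4=-0.1713
aux → i_V1=-2.188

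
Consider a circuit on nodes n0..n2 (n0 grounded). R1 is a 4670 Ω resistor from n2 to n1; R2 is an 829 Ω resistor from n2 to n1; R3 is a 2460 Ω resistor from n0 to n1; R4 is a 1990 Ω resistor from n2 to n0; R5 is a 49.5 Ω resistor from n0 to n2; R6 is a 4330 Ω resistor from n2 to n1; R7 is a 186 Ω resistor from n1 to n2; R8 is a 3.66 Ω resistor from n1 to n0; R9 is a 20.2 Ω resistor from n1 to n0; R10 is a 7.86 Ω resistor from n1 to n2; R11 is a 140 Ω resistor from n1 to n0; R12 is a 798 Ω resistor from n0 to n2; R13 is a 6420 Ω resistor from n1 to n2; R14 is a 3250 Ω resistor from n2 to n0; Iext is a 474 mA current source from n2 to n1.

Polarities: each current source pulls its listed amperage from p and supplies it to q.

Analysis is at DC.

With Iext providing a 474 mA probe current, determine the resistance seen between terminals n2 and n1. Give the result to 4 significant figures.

R_eq = 6.440 Ω

Apply KCL at each of the 2 non-ground nodes and solve the resulting linear system.
Node n1: branches {R1, R2, R3, R6, R7, R8, R9, R10, R11, R13, Iext} → V_1 = 0.1928
Node n2: branches {R1, R2, R4, R5, R6, R7, R10, R12, R13, R14, Iext} → V_2 = -2.860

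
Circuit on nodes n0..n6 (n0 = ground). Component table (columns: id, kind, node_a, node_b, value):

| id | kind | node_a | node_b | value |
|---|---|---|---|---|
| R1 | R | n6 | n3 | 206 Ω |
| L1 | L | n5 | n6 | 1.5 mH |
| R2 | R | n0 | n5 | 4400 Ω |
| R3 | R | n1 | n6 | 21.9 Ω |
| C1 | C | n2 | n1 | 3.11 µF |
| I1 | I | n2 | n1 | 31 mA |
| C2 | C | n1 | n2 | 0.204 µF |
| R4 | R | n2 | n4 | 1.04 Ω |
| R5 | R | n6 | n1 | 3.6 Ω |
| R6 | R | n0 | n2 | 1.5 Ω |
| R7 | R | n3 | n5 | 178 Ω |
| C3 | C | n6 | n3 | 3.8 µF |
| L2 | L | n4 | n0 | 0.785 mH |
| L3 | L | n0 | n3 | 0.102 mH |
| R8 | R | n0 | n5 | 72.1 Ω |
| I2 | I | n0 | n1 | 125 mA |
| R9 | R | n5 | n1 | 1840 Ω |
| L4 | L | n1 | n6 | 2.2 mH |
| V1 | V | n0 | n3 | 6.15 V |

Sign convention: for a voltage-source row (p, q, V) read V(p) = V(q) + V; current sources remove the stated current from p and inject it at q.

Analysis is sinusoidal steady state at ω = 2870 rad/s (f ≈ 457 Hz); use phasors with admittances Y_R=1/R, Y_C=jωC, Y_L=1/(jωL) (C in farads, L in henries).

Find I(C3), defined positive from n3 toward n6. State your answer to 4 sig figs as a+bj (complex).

Element admittances at ω=2870 rad/s:
  Y(R1) = 0.004854+0.000j S between n6,n3
  Y(L1) = 0.000-0.2323j S between n5,n6
  Y(R2) = 0.0002273+0.000j S between n0,n5
  Y(R3) = 0.04566+0.000j S between n1,n6
  Y(C1) = 0.000+0.008926j S between n2,n1
  I1: injects 0.031 A into n1 (from n2)
  Y(C2) = 0.000+0.0005855j S between n1,n2
  Y(R4) = 0.9615+0.000j S between n2,n4
  Y(R5) = 0.2778+0.000j S between n6,n1
  Y(R6) = 0.6667+0.000j S between n0,n2
  Y(R7) = 0.005618+0.000j S between n3,n5
  Y(C3) = 0.000+0.01091j S between n6,n3
  Y(L2) = 0.000-0.4439j S between n4,n0
  Y(L3) = 0.000-3.416j S between n0,n3
  Y(R8) = 0.01387+0.000j S between n0,n5
  I2: injects 0.125 A into n1 (from n0)
  Y(R9) = 0.0005435+0.000j S between n5,n1
  Y(L4) = 0.000-0.1584j S between n1,n6
  V1: constraint V(n0)−V(n3) = 6.15
Assemble and solve the 7×7 MNA system:
  V(n1)=1.382-3.452j  V(n2)=-0.003821+0.01411j  V(n3)=-6.150+0.000j  V(n4)=-0.008517+0.01017j  V(n5)=0.7386-3.779j  V(n6)=1.060-3.569j
  i(V1)=-0.1126+20.97j

-0.03892-0.07863j A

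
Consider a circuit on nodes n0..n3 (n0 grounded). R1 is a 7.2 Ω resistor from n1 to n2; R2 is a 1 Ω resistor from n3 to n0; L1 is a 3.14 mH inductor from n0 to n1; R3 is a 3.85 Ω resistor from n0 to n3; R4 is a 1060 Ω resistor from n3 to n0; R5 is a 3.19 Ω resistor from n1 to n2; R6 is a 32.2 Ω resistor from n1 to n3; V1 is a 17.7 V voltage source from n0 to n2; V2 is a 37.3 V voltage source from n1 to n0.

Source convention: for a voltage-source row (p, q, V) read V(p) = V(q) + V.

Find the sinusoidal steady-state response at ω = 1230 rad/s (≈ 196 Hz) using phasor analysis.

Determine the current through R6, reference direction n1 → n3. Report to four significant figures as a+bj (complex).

1.131+0.000j A

Apply KCL at each of the 3 non-ground nodes and solve the resulting linear system.
Node n1: branches {R1, L1, R5, R6, V2} → V_1 = 37.30+0.000j
Node n2: branches {R1, R5, V1} → V_2 = -17.70+0.000j
Node n3: branches {R2, R3, R4, R6} → V_3 = 0.8968+0.000j
Source currents: i(V1)=-24.88+0.000j, i(V2)=-26.01+9.658j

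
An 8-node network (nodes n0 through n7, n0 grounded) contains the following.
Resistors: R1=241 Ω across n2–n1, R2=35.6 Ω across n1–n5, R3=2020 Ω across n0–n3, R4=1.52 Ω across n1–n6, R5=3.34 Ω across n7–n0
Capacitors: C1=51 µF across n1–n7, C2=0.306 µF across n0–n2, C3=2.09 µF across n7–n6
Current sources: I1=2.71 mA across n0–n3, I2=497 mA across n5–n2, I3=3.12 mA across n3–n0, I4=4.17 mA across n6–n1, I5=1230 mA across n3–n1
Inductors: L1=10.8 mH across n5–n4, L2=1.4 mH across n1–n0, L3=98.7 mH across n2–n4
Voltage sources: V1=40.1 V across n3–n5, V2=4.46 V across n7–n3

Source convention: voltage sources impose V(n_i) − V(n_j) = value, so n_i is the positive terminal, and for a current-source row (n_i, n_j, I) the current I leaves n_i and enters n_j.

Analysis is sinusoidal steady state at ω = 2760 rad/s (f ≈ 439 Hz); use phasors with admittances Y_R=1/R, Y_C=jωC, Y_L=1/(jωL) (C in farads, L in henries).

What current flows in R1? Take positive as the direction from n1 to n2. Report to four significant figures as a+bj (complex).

-0.2955-0.3286j A

MNA unknowns: 7 node voltages V₁..V_7 plus 2 source currents (V1, V2)
R1: Y=0.004149+0.000j on G[2,1]
C1: Y=0.000+0.1408j on G[1,7]
R2: Y=0.02809+0.000j on G[1,5]
C2: Y=0.000+0.0008446j on G[0,2]
I1: z[0]−=0.00271, z[3]+=0.00271
R3: Y=0.0004950+0.000j on G[0,3]
C3: Y=0.000+0.005768j on G[7,6]
I2: z[5]−=0.497, z[2]+=0.497
L1: Y=0.000-0.03355j on G[5,4]
R4: Y=0.6579+0.000j on G[1,6]
I3: z[3]−=0.00312, z[0]+=0.00312
R5: Y=0.2994+0.000j on G[7,0]
I4: z[6]−=0.00417, z[1]+=0.00417
I5: z[3]−=1.23, z[1]+=1.23
L2: Y=0.000-0.2588j on G[1,0]
L3: Y=0.000-0.003671j on G[2,4]
V1: row V3−V5=40.1, i_V1 at 3,5
V2: row V7−V3=4.46, i_V2 at 7,3
solve → V1=-0.02199+2.293j, V2=71.18+81.49j, V3=-6.204-0.2194j, V4=-34.72+7.840j, V5=-46.30-0.2194j, V6=-0.006428+2.278j, V7=-1.744-0.2194j
aux → i_V1=-1.073+0.3182j, i_V2=0.1539+0.3181j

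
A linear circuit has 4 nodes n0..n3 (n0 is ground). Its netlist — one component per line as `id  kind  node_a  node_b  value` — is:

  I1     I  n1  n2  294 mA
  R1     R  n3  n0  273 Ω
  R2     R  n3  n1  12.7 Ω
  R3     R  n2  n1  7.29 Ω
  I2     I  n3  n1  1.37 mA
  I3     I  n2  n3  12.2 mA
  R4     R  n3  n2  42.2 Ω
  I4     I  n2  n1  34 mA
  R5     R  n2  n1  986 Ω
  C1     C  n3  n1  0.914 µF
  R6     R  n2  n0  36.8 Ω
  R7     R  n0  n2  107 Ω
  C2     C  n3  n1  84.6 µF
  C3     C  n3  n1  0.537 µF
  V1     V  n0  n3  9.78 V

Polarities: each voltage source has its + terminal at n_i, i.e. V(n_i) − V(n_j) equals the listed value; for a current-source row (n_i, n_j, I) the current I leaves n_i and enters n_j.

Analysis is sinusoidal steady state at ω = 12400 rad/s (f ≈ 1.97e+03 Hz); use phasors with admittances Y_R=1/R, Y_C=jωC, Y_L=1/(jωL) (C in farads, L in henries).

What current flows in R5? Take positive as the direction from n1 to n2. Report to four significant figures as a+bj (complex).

-0.003087-4.635e-05j A

Apply KCL at each of the 3 non-ground nodes and solve the resulting linear system.
Node n1: branches {I1, R2, R3, I2, I4, R5, C1, C2, C3} → V_1 = -9.763-0.1506j
Node n2: branches {I1, R3, I3, R4, I4, R5, R6, R7} → V_2 = -6.719-0.1049j
Node n3: branches {R1, R2, I2, I3, R4, C1, C2, C3, V1} → V_3 = -9.780+0.000j
Source currents: i(V1)=-0.2812-0.003830j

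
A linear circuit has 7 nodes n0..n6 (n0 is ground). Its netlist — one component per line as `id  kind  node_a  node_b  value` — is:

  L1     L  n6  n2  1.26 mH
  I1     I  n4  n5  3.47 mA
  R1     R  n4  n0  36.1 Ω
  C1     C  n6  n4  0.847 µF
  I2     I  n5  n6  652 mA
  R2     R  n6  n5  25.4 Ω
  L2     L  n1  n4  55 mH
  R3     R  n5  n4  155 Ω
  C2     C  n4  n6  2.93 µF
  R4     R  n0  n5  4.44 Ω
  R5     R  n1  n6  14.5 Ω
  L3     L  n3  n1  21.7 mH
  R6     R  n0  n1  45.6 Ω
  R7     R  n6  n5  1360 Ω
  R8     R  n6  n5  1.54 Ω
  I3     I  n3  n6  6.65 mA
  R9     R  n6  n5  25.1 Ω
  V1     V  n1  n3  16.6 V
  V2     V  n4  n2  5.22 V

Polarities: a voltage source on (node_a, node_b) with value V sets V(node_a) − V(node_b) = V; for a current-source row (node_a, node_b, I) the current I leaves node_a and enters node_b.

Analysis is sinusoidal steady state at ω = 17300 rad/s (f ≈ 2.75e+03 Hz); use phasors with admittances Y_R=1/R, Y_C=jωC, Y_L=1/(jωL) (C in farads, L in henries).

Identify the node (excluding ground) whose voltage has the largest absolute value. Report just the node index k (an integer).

3

Apply KCL at each of the 6 non-ground nodes and solve the resulting linear system.
Node n1: branches {L2, R5, L3, R6, V1} → V_1 = 0.8400+0.5866j
Node n2: branches {L1, V2} → V_2 = -8.154-4.628j
Node n3: branches {L3, I3, V1} → V_3 = -15.76+0.5866j
Node n4: branches {I1, R1, C1, L2, R3, C2, V2} → V_4 = -2.934-4.628j
Node n5: branches {I1, I2, R2, R3, R4, R7, R8, R9} → V_5 = 0.2791+0.5120j
Node n6: branches {L1, C1, I2, R2, C2, R5, R7, R8, I3, R9} → V_6 = 1.283+0.7156j
Source currents: i(V1)=0.006650+0.04422j, i(V2)=-0.2451+0.4329j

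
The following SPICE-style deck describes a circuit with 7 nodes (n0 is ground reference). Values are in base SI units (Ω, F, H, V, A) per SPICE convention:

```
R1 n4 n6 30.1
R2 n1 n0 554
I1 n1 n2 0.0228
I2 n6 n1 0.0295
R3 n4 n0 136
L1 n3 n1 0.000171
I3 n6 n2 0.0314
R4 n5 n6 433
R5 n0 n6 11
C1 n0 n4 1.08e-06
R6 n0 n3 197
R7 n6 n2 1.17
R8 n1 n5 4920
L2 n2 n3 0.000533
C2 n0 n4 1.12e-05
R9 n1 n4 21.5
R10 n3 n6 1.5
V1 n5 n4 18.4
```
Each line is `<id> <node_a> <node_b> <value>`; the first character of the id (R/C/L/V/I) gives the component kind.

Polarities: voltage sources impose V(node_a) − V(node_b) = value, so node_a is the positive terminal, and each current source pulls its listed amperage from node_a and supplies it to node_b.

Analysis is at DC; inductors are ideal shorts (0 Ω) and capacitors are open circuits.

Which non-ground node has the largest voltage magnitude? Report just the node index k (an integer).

5

MNA unknowns: 6 node voltages V₁..V_6 plus 3 source currents (L1, L2, V1)
R1: Y=0.03322 on G[4,6]
R2: Y=0.001805 on G[1,0]
I1: z[1]−=0.0228, z[2]+=0.0228
I2: z[6]−=0.0295, z[1]+=0.0295
R3: Y=0.007353 on G[4,0]
L1: row V3−V1=0, i_L1 at 3,1
I3: z[6]−=0.0314, z[2]+=0.0314
R4: Y=0.002309 on G[5,6]
R5: Y=0.09091 on G[0,6]
C1: Y=0.000 on G[0,4]
R6: Y=0.005076 on G[0,3]
R7: Y=0.8547 on G[6,2]
R8: Y=0.0002033 on G[1,5]
L2: row V2−V3=0, i_L2 at 2,3
C2: Y=0.000 on G[0,4]
R9: Y=0.04651 on G[1,4]
R10: Y=0.6667 on G[3,6]
V1: row V5−V4=18.4, i_V1 at 5,4
solve → V1=0.05955, V2=0.05955, V3=0.05955, V4=-0.4716, V5=17.93, V6=0.03364
aux → i_L1=0.01448, i_L2=0.03206, i_V1=-0.04496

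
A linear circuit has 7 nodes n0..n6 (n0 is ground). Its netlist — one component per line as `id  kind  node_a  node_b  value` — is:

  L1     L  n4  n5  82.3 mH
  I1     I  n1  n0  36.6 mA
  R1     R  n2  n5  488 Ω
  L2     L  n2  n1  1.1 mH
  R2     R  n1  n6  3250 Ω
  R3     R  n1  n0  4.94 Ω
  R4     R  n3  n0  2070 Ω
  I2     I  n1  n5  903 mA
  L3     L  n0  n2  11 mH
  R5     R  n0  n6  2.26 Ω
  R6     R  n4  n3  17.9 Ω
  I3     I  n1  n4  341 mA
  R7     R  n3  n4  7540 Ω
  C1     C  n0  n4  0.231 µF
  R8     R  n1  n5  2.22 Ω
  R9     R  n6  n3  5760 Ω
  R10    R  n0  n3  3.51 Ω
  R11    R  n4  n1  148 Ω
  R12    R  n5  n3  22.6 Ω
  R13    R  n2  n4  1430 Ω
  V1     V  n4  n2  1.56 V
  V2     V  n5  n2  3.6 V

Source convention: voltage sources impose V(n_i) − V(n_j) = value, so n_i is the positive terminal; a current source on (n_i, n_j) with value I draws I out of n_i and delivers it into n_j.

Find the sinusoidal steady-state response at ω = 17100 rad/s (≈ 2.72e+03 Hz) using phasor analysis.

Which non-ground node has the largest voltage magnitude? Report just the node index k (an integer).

Element admittances at ω=17100 rad/s:
  Y(L1) = 0.000-0.0007106j S between n4,n5
  I1: injects 0.0366 A into n0 (from n1)
  Y(R1) = 0.002049+0.000j S between n2,n5
  Y(L2) = 0.000-0.05316j S between n2,n1
  Y(R2) = 0.0003077+0.000j S between n1,n6
  Y(R3) = 0.2024+0.000j S between n1,n0
  Y(R4) = 0.0004831+0.000j S between n3,n0
  I2: injects 0.903 A into n5 (from n1)
  Y(L3) = 0.000-0.005316j S between n0,n2
  Y(R5) = 0.4425+0.000j S between n0,n6
  Y(R6) = 0.05587+0.000j S between n4,n3
  I3: injects 0.341 A into n4 (from n1)
  Y(R7) = 0.0001326+0.000j S between n3,n4
  Y(C1) = 0.000+0.003950j S between n0,n4
  Y(R8) = 0.4505+0.000j S between n1,n5
  Y(R9) = 0.0001736+0.000j S between n6,n3
  Y(R10) = 0.2849+0.000j S between n0,n3
  Y(R11) = 0.006757+0.000j S between n4,n1
  Y(R12) = 0.04425+0.000j S between n5,n3
  Y(R13) = 0.0006993+0.000j S between n2,n4
  V1: constraint V(n4)−V(n2) = 1.56
  V2: constraint V(n5)−V(n2) = 3.6
Assemble and solve the 8×8 MNA system:
  V(n1)=-0.5259+0.0009667j  V(n2)=-1.515-0.1136j  V(n3)=0.2457-0.02951j  V(n4)=0.04530-0.1136j  V(n5)=2.085-0.1136j  V(n6)=-0.0002690-1.090e-05j
  i(V1)=0.3468+0.003853j  i(V2)=-0.3620+0.05677j

5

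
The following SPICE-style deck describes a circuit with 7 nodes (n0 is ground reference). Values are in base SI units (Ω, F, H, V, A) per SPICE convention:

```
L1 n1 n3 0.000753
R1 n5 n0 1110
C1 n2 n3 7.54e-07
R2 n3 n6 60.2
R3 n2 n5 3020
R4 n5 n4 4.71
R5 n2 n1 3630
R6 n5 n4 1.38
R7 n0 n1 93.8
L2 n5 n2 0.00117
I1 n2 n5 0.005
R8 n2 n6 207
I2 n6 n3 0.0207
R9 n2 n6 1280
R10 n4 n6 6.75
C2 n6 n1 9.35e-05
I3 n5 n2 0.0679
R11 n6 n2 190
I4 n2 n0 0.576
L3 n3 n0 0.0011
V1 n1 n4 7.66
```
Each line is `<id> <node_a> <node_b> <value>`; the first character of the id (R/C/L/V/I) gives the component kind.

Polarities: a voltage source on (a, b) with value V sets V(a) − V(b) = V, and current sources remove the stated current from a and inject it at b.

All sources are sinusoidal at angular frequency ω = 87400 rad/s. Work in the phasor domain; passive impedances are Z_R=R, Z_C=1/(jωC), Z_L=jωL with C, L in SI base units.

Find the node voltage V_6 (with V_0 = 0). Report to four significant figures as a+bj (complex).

-21.95-20.72j V

Apply KCL at each of the 6 non-ground nodes and solve the resulting linear system.
Node n1: branches {L1, R5, R7, C2, V1} → V_1 = -21.92-20.87j
Node n2: branches {C1, R3, R5, L2, I1, R8, R9, I3, R11, I4} → V_2 = -21.67-22.74j
Node n3: branches {L1, C1, R2, I2, L3} → V_3 = -23.20-30.34j
Node n4: branches {R4, R6, R10, V1} → V_4 = -29.58-20.87j
Node n5: branches {R1, R3, R4, R6, L2, I1, I3} → V_5 = -29.63-20.93j
Node n6: branches {R2, R8, I2, R9, R10, C2, R11} → V_6 = -21.95-20.72j
Source currents: i(V1)=-1.080+0.03845j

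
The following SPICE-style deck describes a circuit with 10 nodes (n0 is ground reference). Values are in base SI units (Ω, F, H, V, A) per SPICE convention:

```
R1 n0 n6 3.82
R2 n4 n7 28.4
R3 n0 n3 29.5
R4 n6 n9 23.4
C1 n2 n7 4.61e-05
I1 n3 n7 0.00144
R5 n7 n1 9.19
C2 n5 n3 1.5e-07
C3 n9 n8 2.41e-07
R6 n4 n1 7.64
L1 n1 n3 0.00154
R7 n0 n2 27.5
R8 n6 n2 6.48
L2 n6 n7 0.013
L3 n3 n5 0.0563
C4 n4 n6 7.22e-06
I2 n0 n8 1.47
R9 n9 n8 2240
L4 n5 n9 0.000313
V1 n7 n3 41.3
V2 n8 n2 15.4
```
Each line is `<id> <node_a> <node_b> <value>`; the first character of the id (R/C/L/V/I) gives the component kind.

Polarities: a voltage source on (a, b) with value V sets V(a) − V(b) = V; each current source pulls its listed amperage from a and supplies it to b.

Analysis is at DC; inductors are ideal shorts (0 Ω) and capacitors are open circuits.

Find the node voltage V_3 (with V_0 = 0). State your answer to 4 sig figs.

MNA unknowns: 9 node voltages V₁..V_9 plus 6 source currents (L1, L2, L3, L4, V1, V2)
R1: Y=0.2618 on G[0,6]
R2: Y=0.03521 on G[4,7]
R3: Y=0.03390 on G[0,3]
R4: Y=0.04274 on G[6,9]
C1: Y=0.000 on G[2,7]
I1: z[3]−=0.00144, z[7]+=0.00144
R5: Y=0.1088 on G[7,1]
C2: Y=0.000 on G[5,3]
C3: Y=0.000 on G[9,8]
R6: Y=0.1309 on G[4,1]
L1: row V1−V3=0, i_L1 at 1,3
R7: Y=0.03636 on G[0,2]
R8: Y=0.1543 on G[6,2]
L2: row V6−V7=0, i_L2 at 6,7
L3: row V3−V5=0, i_L3 at 3,5
C4: Y=0.000 on G[4,6]
I2: z[0]−=1.47, z[8]+=1.47
R9: Y=0.0004464 on G[9,8]
L4: row V5−V9=0, i_L4 at 5,9
V1: row V7−V3=41.3, i_V1 at 7,3
V2: row V8−V2=15.4, i_V2 at 8,2
solve → V1=-33.32, V2=14.02, V3=-33.32, V4=-24.56, V5=-33.32, V6=7.982, V7=7.982, V8=29.42, V9=-33.32
aux → i_L1=5.640, i_L2=-2.922, i_L3=-1.793, i_L4=-1.793, i_V1=-8.561, i_V2=1.442

-33.32 V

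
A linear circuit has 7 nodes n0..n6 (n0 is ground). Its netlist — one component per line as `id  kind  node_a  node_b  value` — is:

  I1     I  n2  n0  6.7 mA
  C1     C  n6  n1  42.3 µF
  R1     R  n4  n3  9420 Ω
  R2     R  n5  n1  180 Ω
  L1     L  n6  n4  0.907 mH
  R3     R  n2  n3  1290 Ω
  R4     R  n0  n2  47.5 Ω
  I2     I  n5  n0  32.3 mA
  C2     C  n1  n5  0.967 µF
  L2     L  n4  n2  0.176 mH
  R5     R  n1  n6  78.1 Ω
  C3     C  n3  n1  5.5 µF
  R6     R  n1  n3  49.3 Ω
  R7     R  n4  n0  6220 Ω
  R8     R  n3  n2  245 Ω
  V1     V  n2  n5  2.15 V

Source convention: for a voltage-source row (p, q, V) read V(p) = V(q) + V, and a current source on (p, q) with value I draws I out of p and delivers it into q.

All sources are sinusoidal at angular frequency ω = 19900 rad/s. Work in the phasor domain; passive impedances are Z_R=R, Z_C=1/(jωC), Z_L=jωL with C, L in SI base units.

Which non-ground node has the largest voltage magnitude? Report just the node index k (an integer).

5

Apply KCL at each of the 6 non-ground nodes and solve the resulting linear system.
Node n1: branches {C1, R2, C2, R5, C3, R6} → V_1 = -0.7257-0.7941j
Node n2: branches {I1, R3, R4, L2, R8, V1} → V_2 = -1.840+0.001027j
Node n3: branches {R1, R3, C3, R6, R8} → V_3 = -0.7026-0.7384j
Node n4: branches {R1, L1, L2, R7} → V_4 = -1.648-0.1345j
Node n5: branches {R2, I2, C2, V1} → V_5 = -3.990+0.001027j
Node n6: branches {C1, L1, R5} → V_6 = -0.6600-0.8395j
Source currents: i(V1)=-0.001135-0.05840j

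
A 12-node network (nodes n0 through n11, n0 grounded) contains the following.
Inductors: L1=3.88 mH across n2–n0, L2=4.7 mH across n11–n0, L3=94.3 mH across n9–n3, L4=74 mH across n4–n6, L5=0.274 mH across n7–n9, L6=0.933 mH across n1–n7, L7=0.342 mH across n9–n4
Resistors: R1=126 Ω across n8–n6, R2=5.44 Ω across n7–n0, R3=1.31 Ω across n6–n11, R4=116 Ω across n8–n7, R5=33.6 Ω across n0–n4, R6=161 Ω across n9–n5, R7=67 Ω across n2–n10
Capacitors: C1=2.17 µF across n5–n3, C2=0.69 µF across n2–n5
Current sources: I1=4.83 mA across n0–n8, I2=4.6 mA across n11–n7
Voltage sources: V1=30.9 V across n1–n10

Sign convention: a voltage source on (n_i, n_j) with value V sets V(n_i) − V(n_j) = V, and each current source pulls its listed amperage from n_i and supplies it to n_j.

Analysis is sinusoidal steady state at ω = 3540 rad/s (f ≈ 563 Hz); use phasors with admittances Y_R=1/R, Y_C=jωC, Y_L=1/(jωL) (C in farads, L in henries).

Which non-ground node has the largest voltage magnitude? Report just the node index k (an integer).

MNA unknowns: 11 node voltages V₁..V_11 plus 1 source current (V1)
L1: Y=0.000-0.07281j on G[2,0]
R1: Y=0.007937+0.000j on G[8,6]
R2: Y=0.1838+0.000j on G[7,0]
C1: Y=0.000+0.007682j on G[5,3]
R3: Y=0.7634+0.000j on G[6,11]
L2: Y=0.000-0.06010j on G[11,0]
L3: Y=0.000-0.002996j on G[9,3]
R4: Y=0.008621+0.000j on G[8,7]
R5: Y=0.02976+0.000j on G[0,4]
L4: Y=0.000-0.003817j on G[4,6]
I1: z[0]−=0.00483, z[8]+=0.00483
L5: Y=0.000-1.031j on G[7,9]
R6: Y=0.006211+0.000j on G[9,5]
L6: Y=0.000-0.3028j on G[1,7]
L7: Y=0.000-0.8260j on G[9,4]
I2: z[11]−=0.0046, z[7]+=0.0046
C2: Y=0.000+0.002443j on G[2,5]
R7: Y=0.01493+0.000j on G[2,10]
V1: row V1−V10=30.9, i_V1 at 1,10
solve → V1=2.285+0.8662j, V2=-1.540-5.709j, V3=5.617-1.304j, V4=1.922-0.5770j, V5=4.188-0.9948j, V6=0.1565+0.03556j, V7=1.961-0.4685j, V8=1.388-0.2269j, V9=1.951-0.5106j, V10=-28.62+0.8662j, V11=0.1468+0.04712j
aux → i_V1=-0.4041+0.09813j

10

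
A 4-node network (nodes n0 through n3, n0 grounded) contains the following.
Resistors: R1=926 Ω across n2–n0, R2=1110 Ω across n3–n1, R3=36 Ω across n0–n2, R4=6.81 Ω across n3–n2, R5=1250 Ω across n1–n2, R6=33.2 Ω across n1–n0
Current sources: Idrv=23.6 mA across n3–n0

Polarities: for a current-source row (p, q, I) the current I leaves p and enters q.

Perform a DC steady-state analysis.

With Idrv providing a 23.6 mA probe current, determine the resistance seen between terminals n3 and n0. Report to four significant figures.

R_eq = 39.22 Ω

MNA unknowns: 3 node voltages V₁..V_3
R1: Y=0.001080 on G[2,0]
R2: Y=0.0009009 on G[3,1]
R3: Y=0.02778 on G[0,2]
R4: Y=0.1468 on G[3,2]
R5: Y=0.0008000 on G[1,2]
R6: Y=0.03012 on G[1,0]
Idrv: z[3]−=0.0236, z[0]+=0.0236
solve → V1=-0.04557, V2=-0.7702, V3=-0.9256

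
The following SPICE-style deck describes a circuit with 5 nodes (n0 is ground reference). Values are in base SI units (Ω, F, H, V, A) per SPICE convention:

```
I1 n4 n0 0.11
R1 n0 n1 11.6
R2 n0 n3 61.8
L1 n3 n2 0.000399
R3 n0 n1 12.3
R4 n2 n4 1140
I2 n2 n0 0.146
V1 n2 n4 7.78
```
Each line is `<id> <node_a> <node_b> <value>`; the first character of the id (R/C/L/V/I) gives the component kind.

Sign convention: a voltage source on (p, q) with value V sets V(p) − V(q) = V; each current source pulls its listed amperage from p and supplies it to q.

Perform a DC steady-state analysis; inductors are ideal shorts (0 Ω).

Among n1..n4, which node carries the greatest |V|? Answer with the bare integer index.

4

Apply KCL at each of the 4 non-ground nodes and solve the resulting linear system.
Node n1: branches {R1, R3} → V_1 = 0.000
Node n2: branches {L1, R4, I2, V1} → V_2 = -15.82
Node n3: branches {R2, L1} → V_3 = -15.82
Node n4: branches {I1, R4, V1} → V_4 = -23.60
Source currents: i(L1)=0.2560, i(V1)=0.1032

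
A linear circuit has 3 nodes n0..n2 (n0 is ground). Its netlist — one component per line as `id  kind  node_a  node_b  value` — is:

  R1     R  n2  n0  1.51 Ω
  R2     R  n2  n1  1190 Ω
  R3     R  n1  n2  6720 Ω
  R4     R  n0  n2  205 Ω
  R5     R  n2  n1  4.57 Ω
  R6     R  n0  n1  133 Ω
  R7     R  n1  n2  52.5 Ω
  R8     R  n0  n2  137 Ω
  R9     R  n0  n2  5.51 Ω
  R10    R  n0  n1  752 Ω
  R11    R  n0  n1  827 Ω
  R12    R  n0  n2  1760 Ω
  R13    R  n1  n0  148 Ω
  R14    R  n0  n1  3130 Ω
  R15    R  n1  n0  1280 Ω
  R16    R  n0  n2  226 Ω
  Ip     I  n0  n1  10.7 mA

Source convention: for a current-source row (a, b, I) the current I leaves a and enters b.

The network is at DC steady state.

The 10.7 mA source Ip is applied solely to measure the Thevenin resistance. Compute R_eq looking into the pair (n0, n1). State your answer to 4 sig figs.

Element admittances at DC:
  Y(R1) = 0.6623 S between n2,n0
  Y(R2) = 0.0008403 S between n2,n1
  Y(R3) = 0.0001488 S between n1,n2
  Y(R4) = 0.004878 S between n0,n2
  Y(R5) = 0.2188 S between n2,n1
  Y(R6) = 0.007519 S between n0,n1
  Y(R7) = 0.01905 S between n1,n2
  Y(R8) = 0.007299 S between n0,n2
  Y(R9) = 0.1815 S between n0,n2
  Y(R10) = 0.001330 S between n0,n1
  Y(R11) = 0.001209 S between n0,n1
  Y(R12) = 0.0005682 S between n0,n2
  Y(R13) = 0.006757 S between n1,n0
  Y(R14) = 0.0003195 S between n0,n1
  Y(R15) = 0.0007813 S between n1,n0
  Y(R16) = 0.004425 S between n0,n2
  Ip: injects 0.0107 A into n1 (from n0)
Assemble and solve the 2×2 MNA system:
  V(n1)=0.05222  V(n2)=0.01134

R_eq = 4.881 Ω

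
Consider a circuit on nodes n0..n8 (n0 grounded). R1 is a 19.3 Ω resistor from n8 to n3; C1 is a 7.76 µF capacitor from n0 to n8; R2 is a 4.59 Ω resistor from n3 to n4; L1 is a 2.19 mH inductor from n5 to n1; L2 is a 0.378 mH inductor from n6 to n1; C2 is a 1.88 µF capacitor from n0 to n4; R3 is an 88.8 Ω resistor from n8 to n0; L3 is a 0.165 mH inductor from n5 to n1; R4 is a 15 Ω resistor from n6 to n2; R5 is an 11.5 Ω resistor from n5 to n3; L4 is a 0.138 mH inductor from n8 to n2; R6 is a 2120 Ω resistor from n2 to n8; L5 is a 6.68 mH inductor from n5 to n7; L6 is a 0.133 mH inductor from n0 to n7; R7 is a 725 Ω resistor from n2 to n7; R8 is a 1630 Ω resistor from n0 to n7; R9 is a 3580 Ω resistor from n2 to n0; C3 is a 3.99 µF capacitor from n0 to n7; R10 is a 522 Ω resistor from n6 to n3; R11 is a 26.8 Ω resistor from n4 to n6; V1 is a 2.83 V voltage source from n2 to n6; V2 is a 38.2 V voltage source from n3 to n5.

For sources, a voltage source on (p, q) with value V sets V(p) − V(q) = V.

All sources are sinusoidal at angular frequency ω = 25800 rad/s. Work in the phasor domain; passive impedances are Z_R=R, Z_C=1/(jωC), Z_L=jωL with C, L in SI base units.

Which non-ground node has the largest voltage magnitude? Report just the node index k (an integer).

MNA unknowns: 8 node voltages V₁..V_8 plus 2 source currents (V1, V2)
R1: Y=0.05181+0.000j on G[8,3]
C1: Y=0.000+0.2002j on G[0,8]
R2: Y=0.2179+0.000j on G[3,4]
L1: Y=0.000-0.01770j on G[5,1]
L2: Y=0.000-0.1025j on G[6,1]
C2: Y=0.000+0.04850j on G[0,4]
R3: Y=0.01126+0.000j on G[8,0]
L3: Y=0.000-0.2349j on G[5,1]
R4: Y=0.06667+0.000j on G[6,2]
R5: Y=0.08696+0.000j on G[5,3]
L4: Y=0.000-0.2809j on G[8,2]
R6: Y=0.0004717+0.000j on G[2,8]
L5: Y=0.000-0.005802j on G[5,7]
L6: Y=0.000-0.2914j on G[0,7]
R7: Y=0.001379+0.000j on G[2,7]
R8: Y=0.0006135+0.000j on G[0,7]
R9: Y=0.0002793+0.000j on G[2,0]
C3: Y=0.000+0.1029j on G[0,7]
R10: Y=0.001916+0.000j on G[6,3]
R11: Y=0.03731+0.000j on G[4,6]
V1: row V2−V6=2.83, i_V1 at 2,6
V2: row V3−V5=38.2, i_V2 at 3,5
solve → V1=-25.01-14.97j, V2=-5.057-0.3781j, V3=6.240-20.90j, V4=0.7450-18.04j, V5=-31.96-20.90j, V6=-7.887-0.3781j, V7=-0.9585-0.6502j, V8=-1.287+3.676j
aux → i_V1=0.9589-1.057j, i_V2=-4.936+1.936j

5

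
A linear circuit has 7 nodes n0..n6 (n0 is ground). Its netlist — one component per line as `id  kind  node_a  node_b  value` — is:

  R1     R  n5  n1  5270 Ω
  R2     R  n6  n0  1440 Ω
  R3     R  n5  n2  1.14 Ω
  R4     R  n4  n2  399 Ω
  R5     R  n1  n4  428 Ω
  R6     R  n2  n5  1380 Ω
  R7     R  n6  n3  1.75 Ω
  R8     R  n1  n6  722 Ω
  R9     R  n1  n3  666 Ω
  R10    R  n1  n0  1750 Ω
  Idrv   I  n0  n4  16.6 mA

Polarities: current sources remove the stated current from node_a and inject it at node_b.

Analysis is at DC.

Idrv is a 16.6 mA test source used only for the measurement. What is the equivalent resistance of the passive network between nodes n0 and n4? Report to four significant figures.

R_eq = 1282. Ω

Apply KCL at each of the 6 non-ground nodes and solve the resulting linear system.
Node n1: branches {R1, R5, R8, R9, R10} → V_1 = 14.68
Node n2: branches {R3, R4, R6} → V_2 = 20.82
Node n3: branches {R7, R9} → V_3 = 11.83
Node n4: branches {R4, R5, Idrv} → V_4 = 21.28
Node n5: branches {R1, R3, R6} → V_5 = 20.82
Node n6: branches {R2, R7, R8} → V_6 = 11.83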